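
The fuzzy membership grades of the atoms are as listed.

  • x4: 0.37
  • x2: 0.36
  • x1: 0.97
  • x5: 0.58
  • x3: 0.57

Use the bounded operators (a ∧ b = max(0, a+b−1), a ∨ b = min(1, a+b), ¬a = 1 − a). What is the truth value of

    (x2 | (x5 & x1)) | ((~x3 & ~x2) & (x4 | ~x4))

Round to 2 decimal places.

0.98

x5 & x1 = max(0, a+b−1) on (0.58, 0.97) = 0.55
x2 | (x5 & x1) = min(1, a+b) on (0.36, 0.55) = 0.91
~x3 = 1 − 0.57 = 0.43
~x2 = 1 − 0.36 = 0.64
~x3 & ~x2 = max(0, a+b−1) on (0.43, 0.64) = 0.07
~x4 = 1 − 0.37 = 0.63
x4 | ~x4 = min(1, a+b) on (0.37, 0.63) = 1.00
(~x3 & ~x2) & (x4 | ~x4) = max(0, a+b−1) on (0.07, 1.00) = 0.07
(x2 | (x5 & x1)) | ((~x3 & ~x2) & (x4 | ~x4)) = min(1, a+b) on (0.91, 0.07) = 0.98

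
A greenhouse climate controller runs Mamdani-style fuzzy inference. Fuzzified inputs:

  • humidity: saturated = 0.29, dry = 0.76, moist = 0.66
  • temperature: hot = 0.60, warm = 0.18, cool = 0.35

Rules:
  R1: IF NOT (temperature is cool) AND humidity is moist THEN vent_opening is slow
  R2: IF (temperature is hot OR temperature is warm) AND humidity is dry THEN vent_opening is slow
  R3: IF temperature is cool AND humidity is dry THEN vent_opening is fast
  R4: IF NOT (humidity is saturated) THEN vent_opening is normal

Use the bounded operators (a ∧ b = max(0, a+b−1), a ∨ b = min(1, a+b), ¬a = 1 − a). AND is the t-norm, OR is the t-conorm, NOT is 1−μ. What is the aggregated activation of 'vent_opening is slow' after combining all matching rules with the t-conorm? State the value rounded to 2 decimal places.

R1: ¬cool=1−0.35=0.65, moist=0.66; AND[max(0, a+b−1)] → w = 0.31
R2: (hot=0.60 OR warm=0.18) = 0.78; AND[max(0, a+b−1)] with dry=0.76 → w = 0.54
R3: cool=0.35, dry=0.76; AND[max(0, a+b−1)] → w = 0.11
R4: ¬saturated=1−0.29=0.71 → w = 0.71
Rules with consequent 'slow': {R1, R2} → strengths 0.31, 0.54
Aggregate via t-conorm [min(1, a+b)]: 0.85

0.85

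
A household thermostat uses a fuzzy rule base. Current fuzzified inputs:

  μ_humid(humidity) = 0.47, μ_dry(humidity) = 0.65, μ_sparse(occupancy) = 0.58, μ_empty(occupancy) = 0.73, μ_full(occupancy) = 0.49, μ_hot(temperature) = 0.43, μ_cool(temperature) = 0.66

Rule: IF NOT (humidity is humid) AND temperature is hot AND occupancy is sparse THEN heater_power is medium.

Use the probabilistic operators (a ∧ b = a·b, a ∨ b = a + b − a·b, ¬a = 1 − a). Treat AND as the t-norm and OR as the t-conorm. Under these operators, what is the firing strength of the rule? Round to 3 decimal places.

firing strength: ¬humid=1−0.47=0.53, hot=0.43, sparse=0.58; AND[a·b] → w = 0.1322

0.132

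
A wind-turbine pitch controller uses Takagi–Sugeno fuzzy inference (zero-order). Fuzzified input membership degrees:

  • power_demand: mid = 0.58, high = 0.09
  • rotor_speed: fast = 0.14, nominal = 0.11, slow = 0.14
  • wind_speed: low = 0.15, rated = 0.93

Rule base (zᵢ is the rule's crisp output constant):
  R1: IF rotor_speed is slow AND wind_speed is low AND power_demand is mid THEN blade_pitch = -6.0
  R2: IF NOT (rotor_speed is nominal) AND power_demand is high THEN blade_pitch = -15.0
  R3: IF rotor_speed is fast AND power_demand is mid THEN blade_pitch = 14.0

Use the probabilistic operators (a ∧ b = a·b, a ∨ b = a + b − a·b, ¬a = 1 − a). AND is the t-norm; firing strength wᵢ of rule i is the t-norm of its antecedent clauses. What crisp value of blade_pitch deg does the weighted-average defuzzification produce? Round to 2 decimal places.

R1 (z=-6.0): slow=0.14, low=0.15, mid=0.58; AND[a·b] → w = 0.0122
R2 (z=-15.0): ¬nominal=1−0.11=0.89, high=0.09; AND[a·b] → w = 0.0801
R3 (z=14.0): fast=0.14, mid=0.58; AND[a·b] → w = 0.0812
Weighted average = (0.0122·-6.0 + 0.0801·-15.0 + 0.0812·14.0) / (0.0122 + 0.0801 + 0.0812)
  = -0.1378 / 0.1735 = -0.79

-0.79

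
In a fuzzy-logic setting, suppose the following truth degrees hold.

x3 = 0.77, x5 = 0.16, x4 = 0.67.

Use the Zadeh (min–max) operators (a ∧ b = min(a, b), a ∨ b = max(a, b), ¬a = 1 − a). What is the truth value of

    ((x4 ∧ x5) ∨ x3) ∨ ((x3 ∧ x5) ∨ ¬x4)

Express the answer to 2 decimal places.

x4 ∧ x5 = min(a, b) on (0.67, 0.16) = 0.16
(x4 ∧ x5) ∨ x3 = max(a, b) on (0.16, 0.77) = 0.77
x3 ∧ x5 = min(a, b) on (0.77, 0.16) = 0.16
¬x4 = 1 − 0.67 = 0.33
(x3 ∧ x5) ∨ ¬x4 = max(a, b) on (0.16, 0.33) = 0.33
((x4 ∧ x5) ∨ x3) ∨ ((x3 ∧ x5) ∨ ¬x4) = max(a, b) on (0.77, 0.33) = 0.77

0.77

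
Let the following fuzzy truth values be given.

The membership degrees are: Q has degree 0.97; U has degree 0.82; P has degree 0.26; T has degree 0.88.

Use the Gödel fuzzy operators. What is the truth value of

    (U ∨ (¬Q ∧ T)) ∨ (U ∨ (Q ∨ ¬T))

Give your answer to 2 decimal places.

¬Q = 1 − 0.97 = 0.03
¬Q ∧ T = min(a, b) on (0.03, 0.88) = 0.03
U ∨ (¬Q ∧ T) = max(a, b) on (0.82, 0.03) = 0.82
¬T = 1 − 0.88 = 0.12
Q ∨ ¬T = max(a, b) on (0.97, 0.12) = 0.97
U ∨ (Q ∨ ¬T) = max(a, b) on (0.82, 0.97) = 0.97
(U ∨ (¬Q ∧ T)) ∨ (U ∨ (Q ∨ ¬T)) = max(a, b) on (0.82, 0.97) = 0.97

0.97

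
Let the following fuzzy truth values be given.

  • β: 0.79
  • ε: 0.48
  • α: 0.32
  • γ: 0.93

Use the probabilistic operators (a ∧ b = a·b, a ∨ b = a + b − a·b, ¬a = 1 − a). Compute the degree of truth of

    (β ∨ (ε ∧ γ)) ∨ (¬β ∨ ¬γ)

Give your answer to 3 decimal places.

0.915

ε ∧ γ = a·b on (0.4800, 0.9300) = 0.4464
β ∨ (ε ∧ γ) = a + b − a·b on (0.7900, 0.4464) = 0.8837
¬β = 1 − 0.7900 = 0.2100
¬γ = 1 − 0.9300 = 0.0700
¬β ∨ ¬γ = a + b − a·b on (0.2100, 0.0700) = 0.2653
(β ∨ (ε ∧ γ)) ∨ (¬β ∨ ¬γ) = a + b − a·b on (0.8837, 0.2653) = 0.9146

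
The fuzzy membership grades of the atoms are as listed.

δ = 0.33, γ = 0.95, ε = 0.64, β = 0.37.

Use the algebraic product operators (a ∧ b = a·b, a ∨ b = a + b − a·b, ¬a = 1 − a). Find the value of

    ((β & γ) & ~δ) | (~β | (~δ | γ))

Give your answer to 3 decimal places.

β & γ = a·b on (0.3700, 0.9500) = 0.3515
~δ = 1 − 0.3300 = 0.6700
(β & γ) & ~δ = a·b on (0.3515, 0.6700) = 0.2355
~β = 1 − 0.3700 = 0.6300
~δ = 1 − 0.3300 = 0.6700
~δ | γ = a + b − a·b on (0.6700, 0.9500) = 0.9835
~β | (~δ | γ) = a + b − a·b on (0.6300, 0.9835) = 0.9939
((β & γ) & ~δ) | (~β | (~δ | γ)) = a + b − a·b on (0.2355, 0.9939) = 0.9953

0.995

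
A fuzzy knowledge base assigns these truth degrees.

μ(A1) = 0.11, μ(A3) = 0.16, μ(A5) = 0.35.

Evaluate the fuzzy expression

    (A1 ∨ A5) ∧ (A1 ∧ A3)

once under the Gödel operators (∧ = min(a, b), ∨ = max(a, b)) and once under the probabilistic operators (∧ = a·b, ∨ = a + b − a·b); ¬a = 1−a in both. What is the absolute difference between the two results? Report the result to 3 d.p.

0.103

Under Gödel:
  A1 ∨ A5 = max(a, b) on (0.11, 0.35) = 0.35
  A1 ∧ A3 = min(a, b) on (0.11, 0.16) = 0.11
  (A1 ∨ A5) ∧ (A1 ∧ A3) = min(a, b) on (0.35, 0.11) = 0.11
  → value = 0.1100
Under probabilistic:
  A1 ∨ A5 = a + b − a·b on (0.1100, 0.3500) = 0.4215
  A1 ∧ A3 = a·b on (0.1100, 0.1600) = 0.0176
  (A1 ∨ A5) ∧ (A1 ∧ A3) = a·b on (0.4215, 0.0176) = 0.0074
  → value = 0.0074
|0.1100 − 0.0074| = 0.103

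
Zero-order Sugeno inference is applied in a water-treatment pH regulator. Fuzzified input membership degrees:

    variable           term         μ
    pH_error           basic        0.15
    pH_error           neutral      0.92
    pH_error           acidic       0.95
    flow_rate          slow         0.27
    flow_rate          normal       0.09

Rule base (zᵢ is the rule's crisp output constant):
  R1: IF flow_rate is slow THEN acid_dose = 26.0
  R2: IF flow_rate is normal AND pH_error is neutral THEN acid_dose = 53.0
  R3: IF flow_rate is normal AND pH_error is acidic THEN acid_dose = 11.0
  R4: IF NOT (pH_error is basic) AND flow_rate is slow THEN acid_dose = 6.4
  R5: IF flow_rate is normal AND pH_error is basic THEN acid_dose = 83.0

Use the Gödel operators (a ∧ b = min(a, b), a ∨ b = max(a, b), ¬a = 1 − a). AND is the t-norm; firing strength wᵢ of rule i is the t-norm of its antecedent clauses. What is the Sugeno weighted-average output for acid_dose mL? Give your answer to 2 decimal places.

R1 (z=26.0): slow=0.27 → w = 0.27
R2 (z=53.0): normal=0.09, neutral=0.92; AND[min(a, b)] → w = 0.09
R3 (z=11.0): normal=0.09, acidic=0.95; AND[min(a, b)] → w = 0.09
R4 (z=6.4): ¬basic=1−0.15=0.85, slow=0.27; AND[min(a, b)] → w = 0.27
R5 (z=83.0): normal=0.09, basic=0.15; AND[min(a, b)] → w = 0.09
Weighted average = (0.27·26.0 + 0.09·53.0 + 0.09·11.0 + 0.27·6.4 + 0.09·83.0) / (0.27 + 0.09 + 0.09 + 0.27 + 0.09)
  = 21.9780 / 0.8100 = 27.13

27.13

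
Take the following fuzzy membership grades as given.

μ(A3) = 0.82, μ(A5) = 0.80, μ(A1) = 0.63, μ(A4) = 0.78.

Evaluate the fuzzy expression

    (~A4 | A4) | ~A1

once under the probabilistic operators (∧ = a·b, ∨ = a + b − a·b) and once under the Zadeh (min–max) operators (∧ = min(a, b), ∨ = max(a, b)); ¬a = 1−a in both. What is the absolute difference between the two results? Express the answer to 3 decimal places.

0.112

Under probabilistic:
  ~A4 = 1 − 0.7800 = 0.2200
  ~A4 | A4 = a + b − a·b on (0.2200, 0.7800) = 0.8284
  ~A1 = 1 − 0.6300 = 0.3700
  (~A4 | A4) | ~A1 = a + b − a·b on (0.8284, 0.3700) = 0.8919
  → value = 0.8919
Under Zadeh (min–max):
  ~A4 = 1 − 0.78 = 0.22
  ~A4 | A4 = max(a, b) on (0.22, 0.78) = 0.78
  ~A1 = 1 − 0.63 = 0.37
  (~A4 | A4) | ~A1 = max(a, b) on (0.78, 0.37) = 0.78
  → value = 0.7800
|0.8919 − 0.7800| = 0.112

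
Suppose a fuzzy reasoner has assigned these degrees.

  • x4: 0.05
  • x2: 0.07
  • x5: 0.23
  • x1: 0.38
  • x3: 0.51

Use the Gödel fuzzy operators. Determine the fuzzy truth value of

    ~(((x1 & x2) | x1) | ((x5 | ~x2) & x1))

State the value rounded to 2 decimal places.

x1 & x2 = min(a, b) on (0.38, 0.07) = 0.07
(x1 & x2) | x1 = max(a, b) on (0.07, 0.38) = 0.38
~x2 = 1 − 0.07 = 0.93
x5 | ~x2 = max(a, b) on (0.23, 0.93) = 0.93
(x5 | ~x2) & x1 = min(a, b) on (0.93, 0.38) = 0.38
((x1 & x2) | x1) | ((x5 | ~x2) & x1) = max(a, b) on (0.38, 0.38) = 0.38
~(((x1 & x2) | x1) | ((x5 | ~x2) & x1)) = 1 − 0.38 = 0.62

0.62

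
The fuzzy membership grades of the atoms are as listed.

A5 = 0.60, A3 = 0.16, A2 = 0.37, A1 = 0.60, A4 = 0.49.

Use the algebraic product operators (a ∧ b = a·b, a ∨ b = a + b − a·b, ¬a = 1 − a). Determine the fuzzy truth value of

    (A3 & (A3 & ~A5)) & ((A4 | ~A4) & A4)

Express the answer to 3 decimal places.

0.004

~A5 = 1 − 0.6000 = 0.4000
A3 & ~A5 = a·b on (0.1600, 0.4000) = 0.0640
A3 & (A3 & ~A5) = a·b on (0.1600, 0.0640) = 0.0102
~A4 = 1 − 0.4900 = 0.5100
A4 | ~A4 = a + b − a·b on (0.4900, 0.5100) = 0.7501
(A4 | ~A4) & A4 = a·b on (0.7501, 0.4900) = 0.3675
(A3 & (A3 & ~A5)) & ((A4 | ~A4) & A4) = a·b on (0.0102, 0.3675) = 0.0038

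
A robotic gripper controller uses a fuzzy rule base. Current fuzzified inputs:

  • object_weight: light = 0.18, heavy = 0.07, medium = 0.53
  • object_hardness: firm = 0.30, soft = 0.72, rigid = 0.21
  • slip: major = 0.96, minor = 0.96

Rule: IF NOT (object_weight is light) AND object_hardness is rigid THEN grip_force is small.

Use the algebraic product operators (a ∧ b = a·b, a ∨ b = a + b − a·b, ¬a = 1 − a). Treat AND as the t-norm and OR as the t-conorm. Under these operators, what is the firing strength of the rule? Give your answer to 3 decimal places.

firing strength: ¬light=1−0.18=0.82, rigid=0.21; AND[a·b] → w = 0.1722

0.172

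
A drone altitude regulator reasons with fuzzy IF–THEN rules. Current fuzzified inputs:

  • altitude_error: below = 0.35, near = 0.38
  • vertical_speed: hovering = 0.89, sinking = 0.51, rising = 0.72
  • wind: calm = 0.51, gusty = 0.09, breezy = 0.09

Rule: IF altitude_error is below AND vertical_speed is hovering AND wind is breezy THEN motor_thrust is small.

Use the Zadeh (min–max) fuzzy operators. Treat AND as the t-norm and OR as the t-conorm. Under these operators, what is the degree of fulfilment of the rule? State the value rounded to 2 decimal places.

firing strength: below=0.35, hovering=0.89, breezy=0.09; AND[min(a, b)] → w = 0.09

0.09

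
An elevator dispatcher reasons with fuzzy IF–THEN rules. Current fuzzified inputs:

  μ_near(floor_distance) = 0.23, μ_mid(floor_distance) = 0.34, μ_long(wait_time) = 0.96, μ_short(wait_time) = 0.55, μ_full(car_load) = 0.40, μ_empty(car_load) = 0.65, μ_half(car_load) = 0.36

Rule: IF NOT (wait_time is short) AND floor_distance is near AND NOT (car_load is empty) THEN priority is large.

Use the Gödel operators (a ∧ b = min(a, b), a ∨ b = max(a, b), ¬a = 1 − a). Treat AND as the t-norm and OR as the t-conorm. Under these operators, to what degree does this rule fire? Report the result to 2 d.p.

0.23

firing strength: ¬short=1−0.55=0.45, near=0.23, ¬empty=1−0.65=0.35; AND[min(a, b)] → w = 0.23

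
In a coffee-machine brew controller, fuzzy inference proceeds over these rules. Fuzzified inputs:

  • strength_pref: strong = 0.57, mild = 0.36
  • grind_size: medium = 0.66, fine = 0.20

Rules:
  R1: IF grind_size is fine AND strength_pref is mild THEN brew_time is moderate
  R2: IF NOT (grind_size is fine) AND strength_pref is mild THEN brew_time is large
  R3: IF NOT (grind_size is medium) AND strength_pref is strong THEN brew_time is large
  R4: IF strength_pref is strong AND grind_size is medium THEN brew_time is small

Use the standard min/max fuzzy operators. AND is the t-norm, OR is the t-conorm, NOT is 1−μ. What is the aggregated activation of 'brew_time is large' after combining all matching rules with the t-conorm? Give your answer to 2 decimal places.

0.36

R1: fine=0.20, mild=0.36; AND[min(a, b)] → w = 0.20
R2: ¬fine=1−0.20=0.80, mild=0.36; AND[min(a, b)] → w = 0.36
R3: ¬medium=1−0.66=0.34, strong=0.57; AND[min(a, b)] → w = 0.34
R4: strong=0.57, medium=0.66; AND[min(a, b)] → w = 0.57
Rules with consequent 'large': {R2, R3} → strengths 0.36, 0.34
Aggregate via t-conorm [max(a, b)]: 0.36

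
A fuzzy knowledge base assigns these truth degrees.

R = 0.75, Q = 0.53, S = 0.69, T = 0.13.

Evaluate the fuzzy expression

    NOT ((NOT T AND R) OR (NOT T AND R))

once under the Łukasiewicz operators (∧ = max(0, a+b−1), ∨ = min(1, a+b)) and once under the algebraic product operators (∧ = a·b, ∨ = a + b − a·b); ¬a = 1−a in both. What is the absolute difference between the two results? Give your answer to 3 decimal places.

0.121

Under Łukasiewicz:
  NOT T = 1 − 0.13 = 0.87
  NOT T AND R = max(0, a+b−1) on (0.87, 0.75) = 0.62
  NOT T = 1 − 0.13 = 0.87
  NOT T AND R = max(0, a+b−1) on (0.87, 0.75) = 0.62
  (NOT T AND R) OR (NOT T AND R) = min(1, a+b) on (0.62, 0.62) = 1.00
  NOT ((NOT T AND R) OR (NOT T AND R)) = 1 − 1.00 = 0.00
  → value = 0.0000
Under algebraic product:
  NOT T = 1 − 0.1300 = 0.8700
  NOT T AND R = a·b on (0.8700, 0.7500) = 0.6525
  NOT T = 1 − 0.1300 = 0.8700
  NOT T AND R = a·b on (0.8700, 0.7500) = 0.6525
  (NOT T AND R) OR (NOT T AND R) = a + b − a·b on (0.6525, 0.6525) = 0.8792
  NOT ((NOT T AND R) OR (NOT T AND R)) = 1 − 0.8792 = 0.1208
  → value = 0.1208
|0.0000 − 0.1208| = 0.121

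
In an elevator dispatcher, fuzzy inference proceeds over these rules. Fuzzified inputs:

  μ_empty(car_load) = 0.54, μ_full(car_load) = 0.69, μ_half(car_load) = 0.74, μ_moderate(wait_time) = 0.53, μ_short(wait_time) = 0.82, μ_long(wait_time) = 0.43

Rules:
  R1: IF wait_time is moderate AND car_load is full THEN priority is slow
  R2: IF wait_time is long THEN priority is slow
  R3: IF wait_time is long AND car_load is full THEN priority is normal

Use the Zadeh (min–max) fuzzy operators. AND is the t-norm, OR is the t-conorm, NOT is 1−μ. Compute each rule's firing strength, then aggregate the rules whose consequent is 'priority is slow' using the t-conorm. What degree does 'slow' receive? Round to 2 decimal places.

R1: moderate=0.53, full=0.69; AND[min(a, b)] → w = 0.53
R2: long=0.43 → w = 0.43
R3: long=0.43, full=0.69; AND[min(a, b)] → w = 0.43
Rules with consequent 'slow': {R1, R2} → strengths 0.53, 0.43
Aggregate via t-conorm [max(a, b)]: 0.53

0.53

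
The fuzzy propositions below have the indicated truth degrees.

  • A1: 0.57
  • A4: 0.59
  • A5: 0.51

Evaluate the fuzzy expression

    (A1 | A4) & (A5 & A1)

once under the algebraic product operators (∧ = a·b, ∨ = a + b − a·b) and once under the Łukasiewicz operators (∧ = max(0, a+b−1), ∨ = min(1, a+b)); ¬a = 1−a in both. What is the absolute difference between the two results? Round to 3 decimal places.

0.159

Under algebraic product:
  A1 | A4 = a + b − a·b on (0.5700, 0.5900) = 0.8237
  A5 & A1 = a·b on (0.5100, 0.5700) = 0.2907
  (A1 | A4) & (A5 & A1) = a·b on (0.8237, 0.2907) = 0.2394
  → value = 0.2394
Under Łukasiewicz:
  A1 | A4 = min(1, a+b) on (0.57, 0.59) = 1.00
  A5 & A1 = max(0, a+b−1) on (0.51, 0.57) = 0.08
  (A1 | A4) & (A5 & A1) = max(0, a+b−1) on (1.00, 0.08) = 0.08
  → value = 0.0800
|0.2394 − 0.0800| = 0.159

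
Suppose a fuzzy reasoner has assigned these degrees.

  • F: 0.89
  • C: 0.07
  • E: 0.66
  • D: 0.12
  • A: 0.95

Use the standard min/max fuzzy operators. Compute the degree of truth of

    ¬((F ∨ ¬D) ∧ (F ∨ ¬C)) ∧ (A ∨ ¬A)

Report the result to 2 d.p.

0.11

¬D = 1 − 0.12 = 0.88
F ∨ ¬D = max(a, b) on (0.89, 0.88) = 0.89
¬C = 1 − 0.07 = 0.93
F ∨ ¬C = max(a, b) on (0.89, 0.93) = 0.93
(F ∨ ¬D) ∧ (F ∨ ¬C) = min(a, b) on (0.89, 0.93) = 0.89
¬((F ∨ ¬D) ∧ (F ∨ ¬C)) = 1 − 0.89 = 0.11
¬A = 1 − 0.95 = 0.05
A ∨ ¬A = max(a, b) on (0.95, 0.05) = 0.95
¬((F ∨ ¬D) ∧ (F ∨ ¬C)) ∧ (A ∨ ¬A) = min(a, b) on (0.11, 0.95) = 0.11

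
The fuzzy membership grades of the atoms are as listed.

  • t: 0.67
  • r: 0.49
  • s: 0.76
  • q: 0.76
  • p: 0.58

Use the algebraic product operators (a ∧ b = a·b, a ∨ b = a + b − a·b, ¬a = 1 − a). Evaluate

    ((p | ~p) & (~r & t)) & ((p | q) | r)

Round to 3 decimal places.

~p = 1 − 0.5800 = 0.4200
p | ~p = a + b − a·b on (0.5800, 0.4200) = 0.7564
~r = 1 − 0.4900 = 0.5100
~r & t = a·b on (0.5100, 0.6700) = 0.3417
(p | ~p) & (~r & t) = a·b on (0.7564, 0.3417) = 0.2585
p | q = a + b − a·b on (0.5800, 0.7600) = 0.8992
(p | q) | r = a + b − a·b on (0.8992, 0.4900) = 0.9486
((p | ~p) & (~r & t)) & ((p | q) | r) = a·b on (0.2585, 0.9486) = 0.2452

0.245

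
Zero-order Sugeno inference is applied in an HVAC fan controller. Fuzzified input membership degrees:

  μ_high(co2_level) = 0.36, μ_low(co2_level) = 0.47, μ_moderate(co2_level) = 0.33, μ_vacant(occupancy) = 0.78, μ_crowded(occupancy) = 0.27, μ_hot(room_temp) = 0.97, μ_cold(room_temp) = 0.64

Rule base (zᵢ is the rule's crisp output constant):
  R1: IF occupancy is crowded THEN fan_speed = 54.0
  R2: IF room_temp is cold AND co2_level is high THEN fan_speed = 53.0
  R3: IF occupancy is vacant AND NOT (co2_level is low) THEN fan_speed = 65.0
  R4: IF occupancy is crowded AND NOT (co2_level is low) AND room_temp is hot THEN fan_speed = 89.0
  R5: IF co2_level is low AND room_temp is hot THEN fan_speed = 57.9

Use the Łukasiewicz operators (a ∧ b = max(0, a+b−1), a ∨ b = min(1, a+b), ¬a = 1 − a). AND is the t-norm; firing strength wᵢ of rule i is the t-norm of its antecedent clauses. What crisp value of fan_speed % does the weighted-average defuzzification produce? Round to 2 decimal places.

R1 (z=54.0): crowded=0.27 → w = 0.27
R2 (z=53.0): cold=0.64, high=0.36; AND[max(0, a+b−1)] → w = 0.00
R3 (z=65.0): vacant=0.78, ¬low=1−0.47=0.53; AND[max(0, a+b−1)] → w = 0.31
R4 (z=89.0): crowded=0.27, ¬low=1−0.47=0.53, hot=0.97; AND[max(0, a+b−1)] → w = 0.00
R5 (z=57.9): low=0.47, hot=0.97; AND[max(0, a+b−1)] → w = 0.44
Weighted average = (0.27·54.0 + 0.00·53.0 + 0.31·65.0 + 0.00·89.0 + 0.44·57.9) / (0.27 + 0.00 + 0.31 + 0.00 + 0.44)
  = 60.2060 / 1.0200 = 59.03

59.03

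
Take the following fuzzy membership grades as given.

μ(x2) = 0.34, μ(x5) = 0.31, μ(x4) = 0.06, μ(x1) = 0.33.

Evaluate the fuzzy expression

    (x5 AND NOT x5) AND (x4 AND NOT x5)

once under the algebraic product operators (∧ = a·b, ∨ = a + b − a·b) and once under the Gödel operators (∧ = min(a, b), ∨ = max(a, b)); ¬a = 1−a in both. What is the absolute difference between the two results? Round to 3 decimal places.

0.051

Under algebraic product:
  NOT x5 = 1 − 0.3100 = 0.6900
  x5 AND NOT x5 = a·b on (0.3100, 0.6900) = 0.2139
  NOT x5 = 1 − 0.3100 = 0.6900
  x4 AND NOT x5 = a·b on (0.0600, 0.6900) = 0.0414
  (x5 AND NOT x5) AND (x4 AND NOT x5) = a·b on (0.2139, 0.0414) = 0.0089
  → value = 0.0089
Under Gödel:
  NOT x5 = 1 − 0.31 = 0.69
  x5 AND NOT x5 = min(a, b) on (0.31, 0.69) = 0.31
  NOT x5 = 1 − 0.31 = 0.69
  x4 AND NOT x5 = min(a, b) on (0.06, 0.69) = 0.06
  (x5 AND NOT x5) AND (x4 AND NOT x5) = min(a, b) on (0.31, 0.06) = 0.06
  → value = 0.0600
|0.0089 − 0.0600| = 0.051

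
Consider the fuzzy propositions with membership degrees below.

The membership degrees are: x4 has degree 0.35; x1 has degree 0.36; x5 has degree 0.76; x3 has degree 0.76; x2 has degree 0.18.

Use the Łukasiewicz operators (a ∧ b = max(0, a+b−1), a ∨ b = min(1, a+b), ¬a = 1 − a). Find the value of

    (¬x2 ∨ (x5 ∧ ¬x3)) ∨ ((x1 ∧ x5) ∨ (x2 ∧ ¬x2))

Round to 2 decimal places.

0.94

¬x2 = 1 − 0.18 = 0.82
¬x3 = 1 − 0.76 = 0.24
x5 ∧ ¬x3 = max(0, a+b−1) on (0.76, 0.24) = 0.00
¬x2 ∨ (x5 ∧ ¬x3) = min(1, a+b) on (0.82, 0.00) = 0.82
x1 ∧ x5 = max(0, a+b−1) on (0.36, 0.76) = 0.12
¬x2 = 1 − 0.18 = 0.82
x2 ∧ ¬x2 = max(0, a+b−1) on (0.18, 0.82) = 0.00
(x1 ∧ x5) ∨ (x2 ∧ ¬x2) = min(1, a+b) on (0.12, 0.00) = 0.12
(¬x2 ∨ (x5 ∧ ¬x3)) ∨ ((x1 ∧ x5) ∨ (x2 ∧ ¬x2)) = min(1, a+b) on (0.82, 0.12) = 0.94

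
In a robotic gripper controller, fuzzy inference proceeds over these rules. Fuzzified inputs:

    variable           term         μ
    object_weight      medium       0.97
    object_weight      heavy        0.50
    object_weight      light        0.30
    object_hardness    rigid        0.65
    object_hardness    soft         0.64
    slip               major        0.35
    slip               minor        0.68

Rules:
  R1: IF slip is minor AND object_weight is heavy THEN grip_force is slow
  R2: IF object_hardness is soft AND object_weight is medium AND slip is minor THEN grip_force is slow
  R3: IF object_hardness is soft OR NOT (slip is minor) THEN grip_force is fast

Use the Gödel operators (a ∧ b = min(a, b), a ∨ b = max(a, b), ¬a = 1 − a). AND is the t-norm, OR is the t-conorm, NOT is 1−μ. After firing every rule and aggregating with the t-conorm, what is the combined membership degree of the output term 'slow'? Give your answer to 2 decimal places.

0.64

R1: minor=0.68, heavy=0.50; AND[min(a, b)] → w = 0.50
R2: soft=0.64, medium=0.97, minor=0.68; AND[min(a, b)] → w = 0.64
R3: soft=0.64, ¬minor=1−0.68=0.32; OR[max(a, b)] → w = 0.64
Rules with consequent 'slow': {R1, R2} → strengths 0.50, 0.64
Aggregate via t-conorm [max(a, b)]: 0.64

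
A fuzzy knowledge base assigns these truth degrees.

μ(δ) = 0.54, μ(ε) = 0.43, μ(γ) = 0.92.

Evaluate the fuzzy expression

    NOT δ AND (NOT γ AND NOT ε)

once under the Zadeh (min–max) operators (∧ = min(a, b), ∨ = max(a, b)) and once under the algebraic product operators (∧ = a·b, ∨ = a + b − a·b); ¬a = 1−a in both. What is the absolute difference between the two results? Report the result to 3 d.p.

Under Zadeh (min–max):
  NOT δ = 1 − 0.54 = 0.46
  NOT γ = 1 − 0.92 = 0.08
  NOT ε = 1 − 0.43 = 0.57
  NOT γ AND NOT ε = min(a, b) on (0.08, 0.57) = 0.08
  NOT δ AND (NOT γ AND NOT ε) = min(a, b) on (0.46, 0.08) = 0.08
  → value = 0.0800
Under algebraic product:
  NOT δ = 1 − 0.5400 = 0.4600
  NOT γ = 1 − 0.9200 = 0.0800
  NOT ε = 1 − 0.4300 = 0.5700
  NOT γ AND NOT ε = a·b on (0.0800, 0.5700) = 0.0456
  NOT δ AND (NOT γ AND NOT ε) = a·b on (0.4600, 0.0456) = 0.0210
  → value = 0.0210
|0.0800 − 0.0210| = 0.059

0.059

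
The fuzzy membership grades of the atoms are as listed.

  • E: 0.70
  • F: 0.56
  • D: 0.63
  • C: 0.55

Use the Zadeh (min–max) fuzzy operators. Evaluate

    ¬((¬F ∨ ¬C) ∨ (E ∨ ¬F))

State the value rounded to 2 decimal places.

¬F = 1 − 0.56 = 0.44
¬C = 1 − 0.55 = 0.45
¬F ∨ ¬C = max(a, b) on (0.44, 0.45) = 0.45
¬F = 1 − 0.56 = 0.44
E ∨ ¬F = max(a, b) on (0.70, 0.44) = 0.70
(¬F ∨ ¬C) ∨ (E ∨ ¬F) = max(a, b) on (0.45, 0.70) = 0.70
¬((¬F ∨ ¬C) ∨ (E ∨ ¬F)) = 1 − 0.70 = 0.30

0.30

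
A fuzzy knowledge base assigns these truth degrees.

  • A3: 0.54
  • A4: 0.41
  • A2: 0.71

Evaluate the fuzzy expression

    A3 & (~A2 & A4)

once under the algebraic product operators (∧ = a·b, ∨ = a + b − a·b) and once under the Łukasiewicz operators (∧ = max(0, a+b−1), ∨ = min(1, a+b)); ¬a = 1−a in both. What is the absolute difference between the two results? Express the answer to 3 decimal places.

0.064

Under algebraic product:
  ~A2 = 1 − 0.7100 = 0.2900
  ~A2 & A4 = a·b on (0.2900, 0.4100) = 0.1189
  A3 & (~A2 & A4) = a·b on (0.5400, 0.1189) = 0.0642
  → value = 0.0642
Under Łukasiewicz:
  ~A2 = 1 − 0.71 = 0.29
  ~A2 & A4 = max(0, a+b−1) on (0.29, 0.41) = 0.00
  A3 & (~A2 & A4) = max(0, a+b−1) on (0.54, 0.00) = 0.00
  → value = 0.0000
|0.0642 − 0.0000| = 0.064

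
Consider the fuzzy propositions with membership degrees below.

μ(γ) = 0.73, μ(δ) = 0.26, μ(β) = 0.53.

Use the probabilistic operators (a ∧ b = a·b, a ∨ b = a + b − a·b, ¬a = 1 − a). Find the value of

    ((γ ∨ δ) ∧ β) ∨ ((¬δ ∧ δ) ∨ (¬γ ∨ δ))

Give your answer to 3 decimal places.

0.749

γ ∨ δ = a + b − a·b on (0.7300, 0.2600) = 0.8002
(γ ∨ δ) ∧ β = a·b on (0.8002, 0.5300) = 0.4241
¬δ = 1 − 0.2600 = 0.7400
¬δ ∧ δ = a·b on (0.7400, 0.2600) = 0.1924
¬γ = 1 − 0.7300 = 0.2700
¬γ ∨ δ = a + b − a·b on (0.2700, 0.2600) = 0.4598
(¬δ ∧ δ) ∨ (¬γ ∨ δ) = a + b − a·b on (0.1924, 0.4598) = 0.5637
((γ ∨ δ) ∧ β) ∨ ((¬δ ∧ δ) ∨ (¬γ ∨ δ)) = a + b − a·b on (0.4241, 0.5637) = 0.7488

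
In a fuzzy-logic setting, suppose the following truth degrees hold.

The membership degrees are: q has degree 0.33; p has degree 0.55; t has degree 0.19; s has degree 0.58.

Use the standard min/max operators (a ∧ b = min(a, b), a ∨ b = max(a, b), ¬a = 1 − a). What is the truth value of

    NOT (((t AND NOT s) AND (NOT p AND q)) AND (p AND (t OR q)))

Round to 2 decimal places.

NOT s = 1 − 0.58 = 0.42
t AND NOT s = min(a, b) on (0.19, 0.42) = 0.19
NOT p = 1 − 0.55 = 0.45
NOT p AND q = min(a, b) on (0.45, 0.33) = 0.33
(t AND NOT s) AND (NOT p AND q) = min(a, b) on (0.19, 0.33) = 0.19
t OR q = max(a, b) on (0.19, 0.33) = 0.33
p AND (t OR q) = min(a, b) on (0.55, 0.33) = 0.33
((t AND NOT s) AND (NOT p AND q)) AND (p AND (t OR q)) = min(a, b) on (0.19, 0.33) = 0.19
NOT (((t AND NOT s) AND (NOT p AND q)) AND (p AND (t OR q))) = 1 − 0.19 = 0.81

0.81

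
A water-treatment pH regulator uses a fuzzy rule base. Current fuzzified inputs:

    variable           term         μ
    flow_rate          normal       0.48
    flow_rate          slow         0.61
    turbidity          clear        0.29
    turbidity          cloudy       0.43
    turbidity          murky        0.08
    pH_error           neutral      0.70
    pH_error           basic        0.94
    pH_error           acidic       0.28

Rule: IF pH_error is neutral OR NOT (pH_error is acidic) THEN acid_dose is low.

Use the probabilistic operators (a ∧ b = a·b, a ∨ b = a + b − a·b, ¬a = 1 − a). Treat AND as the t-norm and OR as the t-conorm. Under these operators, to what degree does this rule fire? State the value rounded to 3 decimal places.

0.916

firing strength: neutral=0.70, ¬acidic=1−0.28=0.72; OR[a + b − a·b] → w = 0.9160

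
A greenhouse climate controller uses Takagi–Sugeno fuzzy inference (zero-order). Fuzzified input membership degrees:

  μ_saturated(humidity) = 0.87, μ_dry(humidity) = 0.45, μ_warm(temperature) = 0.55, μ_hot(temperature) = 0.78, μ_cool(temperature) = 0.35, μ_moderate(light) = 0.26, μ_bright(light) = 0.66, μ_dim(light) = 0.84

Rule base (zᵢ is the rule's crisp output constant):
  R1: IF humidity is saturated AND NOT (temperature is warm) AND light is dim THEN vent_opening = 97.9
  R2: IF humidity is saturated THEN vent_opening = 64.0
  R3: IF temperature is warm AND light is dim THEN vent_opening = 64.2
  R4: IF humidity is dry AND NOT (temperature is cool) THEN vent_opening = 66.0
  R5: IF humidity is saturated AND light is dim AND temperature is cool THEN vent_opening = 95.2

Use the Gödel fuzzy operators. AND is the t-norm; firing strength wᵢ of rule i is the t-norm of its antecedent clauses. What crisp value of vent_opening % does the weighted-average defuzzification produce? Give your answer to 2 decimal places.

R1 (z=97.9): saturated=0.87, ¬warm=1−0.55=0.45, dim=0.84; AND[min(a, b)] → w = 0.45
R2 (z=64.0): saturated=0.87 → w = 0.87
R3 (z=64.2): warm=0.55, dim=0.84; AND[min(a, b)] → w = 0.55
R4 (z=66.0): dry=0.45, ¬cool=1−0.35=0.65; AND[min(a, b)] → w = 0.45
R5 (z=95.2): saturated=0.87, dim=0.84, cool=0.35; AND[min(a, b)] → w = 0.35
Weighted average = (0.45·97.9 + 0.87·64.0 + 0.55·64.2 + 0.45·66.0 + 0.35·95.2) / (0.45 + 0.87 + 0.55 + 0.45 + 0.35)
  = 198.0650 / 2.6700 = 74.18

74.18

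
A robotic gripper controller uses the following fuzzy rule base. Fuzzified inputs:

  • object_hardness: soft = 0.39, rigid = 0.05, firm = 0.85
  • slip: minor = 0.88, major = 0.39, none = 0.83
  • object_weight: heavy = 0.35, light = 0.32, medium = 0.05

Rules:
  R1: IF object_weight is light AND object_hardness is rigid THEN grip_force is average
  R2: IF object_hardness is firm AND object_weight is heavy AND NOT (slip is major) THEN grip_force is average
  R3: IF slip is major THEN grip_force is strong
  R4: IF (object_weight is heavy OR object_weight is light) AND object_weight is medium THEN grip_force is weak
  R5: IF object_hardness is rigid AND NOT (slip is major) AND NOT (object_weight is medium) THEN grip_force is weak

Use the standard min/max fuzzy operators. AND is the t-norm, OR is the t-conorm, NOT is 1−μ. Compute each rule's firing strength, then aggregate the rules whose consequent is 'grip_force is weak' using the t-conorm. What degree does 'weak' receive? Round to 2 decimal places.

R1: light=0.32, rigid=0.05; AND[min(a, b)] → w = 0.05
R2: firm=0.85, heavy=0.35, ¬major=1−0.39=0.61; AND[min(a, b)] → w = 0.35
R3: major=0.39 → w = 0.39
R4: (heavy=0.35 OR light=0.32) = 0.35; AND[min(a, b)] with medium=0.05 → w = 0.05
R5: rigid=0.05, ¬major=1−0.39=0.61, ¬medium=1−0.05=0.95; AND[min(a, b)] → w = 0.05
Rules with consequent 'weak': {R4, R5} → strengths 0.05, 0.05
Aggregate via t-conorm [max(a, b)]: 0.05

0.05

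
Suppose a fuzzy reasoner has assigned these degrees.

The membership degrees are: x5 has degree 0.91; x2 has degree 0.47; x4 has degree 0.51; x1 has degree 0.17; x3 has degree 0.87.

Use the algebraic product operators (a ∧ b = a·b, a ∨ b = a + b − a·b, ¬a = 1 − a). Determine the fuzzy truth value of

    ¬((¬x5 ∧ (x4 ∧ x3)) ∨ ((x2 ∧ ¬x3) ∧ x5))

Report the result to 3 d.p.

¬x5 = 1 − 0.9100 = 0.0900
x4 ∧ x3 = a·b on (0.5100, 0.8700) = 0.4437
¬x5 ∧ (x4 ∧ x3) = a·b on (0.0900, 0.4437) = 0.0399
¬x3 = 1 − 0.8700 = 0.1300
x2 ∧ ¬x3 = a·b on (0.4700, 0.1300) = 0.0611
(x2 ∧ ¬x3) ∧ x5 = a·b on (0.0611, 0.9100) = 0.0556
(¬x5 ∧ (x4 ∧ x3)) ∨ ((x2 ∧ ¬x3) ∧ x5) = a + b − a·b on (0.0399, 0.0556) = 0.0933
¬((¬x5 ∧ (x4 ∧ x3)) ∨ ((x2 ∧ ¬x3) ∧ x5)) = 1 − 0.0933 = 0.9067

0.907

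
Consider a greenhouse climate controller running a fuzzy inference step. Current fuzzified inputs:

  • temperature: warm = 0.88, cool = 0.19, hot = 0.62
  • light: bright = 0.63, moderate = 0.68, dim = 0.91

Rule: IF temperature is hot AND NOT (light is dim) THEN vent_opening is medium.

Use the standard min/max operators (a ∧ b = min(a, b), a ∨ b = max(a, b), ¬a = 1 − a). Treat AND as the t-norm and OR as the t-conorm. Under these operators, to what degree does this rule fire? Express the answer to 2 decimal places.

0.09

firing strength: hot=0.62, ¬dim=1−0.91=0.09; AND[min(a, b)] → w = 0.09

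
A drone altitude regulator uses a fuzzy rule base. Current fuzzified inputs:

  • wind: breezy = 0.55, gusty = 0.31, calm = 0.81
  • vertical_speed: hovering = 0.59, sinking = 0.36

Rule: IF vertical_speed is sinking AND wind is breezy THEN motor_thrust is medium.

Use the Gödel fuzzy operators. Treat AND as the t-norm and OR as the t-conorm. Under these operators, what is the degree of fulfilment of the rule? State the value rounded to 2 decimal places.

0.36

firing strength: sinking=0.36, breezy=0.55; AND[min(a, b)] → w = 0.36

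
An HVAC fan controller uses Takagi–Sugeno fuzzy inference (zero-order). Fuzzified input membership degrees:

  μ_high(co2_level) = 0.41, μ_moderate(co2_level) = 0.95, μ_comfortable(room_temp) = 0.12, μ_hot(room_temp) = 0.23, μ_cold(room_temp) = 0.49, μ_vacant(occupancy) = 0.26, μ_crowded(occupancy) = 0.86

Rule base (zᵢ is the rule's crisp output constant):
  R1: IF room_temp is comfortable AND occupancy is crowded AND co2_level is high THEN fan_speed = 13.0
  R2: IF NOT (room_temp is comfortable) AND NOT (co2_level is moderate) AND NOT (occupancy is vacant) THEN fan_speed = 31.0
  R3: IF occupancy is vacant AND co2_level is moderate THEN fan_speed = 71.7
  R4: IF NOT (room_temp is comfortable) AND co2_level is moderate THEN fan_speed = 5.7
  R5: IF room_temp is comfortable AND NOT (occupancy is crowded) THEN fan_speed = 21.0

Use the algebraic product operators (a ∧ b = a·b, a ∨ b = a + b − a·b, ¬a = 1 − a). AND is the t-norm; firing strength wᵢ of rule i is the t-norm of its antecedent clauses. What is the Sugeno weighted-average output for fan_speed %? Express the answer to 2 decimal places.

R1 (z=13.0): comfortable=0.12, crowded=0.86, high=0.41; AND[a·b] → w = 0.0423
R2 (z=31.0): ¬comfortable=1−0.12=0.88, ¬moderate=1−0.95=0.05, ¬vacant=1−0.26=0.74; AND[a·b] → w = 0.0326
R3 (z=71.7): vacant=0.26, moderate=0.95; AND[a·b] → w = 0.2470
R4 (z=5.7): ¬comfortable=1−0.12=0.88, moderate=0.95; AND[a·b] → w = 0.8360
R5 (z=21.0): comfortable=0.12, ¬crowded=1−0.86=0.14; AND[a·b] → w = 0.0168
Weighted average = (0.0423·13.0 + 0.0326·31.0 + 0.2470·71.7 + 0.8360·5.7 + 0.0168·21.0) / (0.0423 + 0.0326 + 0.2470 + 0.8360 + 0.0168)
  = 24.3873 / 1.1747 = 20.76

20.76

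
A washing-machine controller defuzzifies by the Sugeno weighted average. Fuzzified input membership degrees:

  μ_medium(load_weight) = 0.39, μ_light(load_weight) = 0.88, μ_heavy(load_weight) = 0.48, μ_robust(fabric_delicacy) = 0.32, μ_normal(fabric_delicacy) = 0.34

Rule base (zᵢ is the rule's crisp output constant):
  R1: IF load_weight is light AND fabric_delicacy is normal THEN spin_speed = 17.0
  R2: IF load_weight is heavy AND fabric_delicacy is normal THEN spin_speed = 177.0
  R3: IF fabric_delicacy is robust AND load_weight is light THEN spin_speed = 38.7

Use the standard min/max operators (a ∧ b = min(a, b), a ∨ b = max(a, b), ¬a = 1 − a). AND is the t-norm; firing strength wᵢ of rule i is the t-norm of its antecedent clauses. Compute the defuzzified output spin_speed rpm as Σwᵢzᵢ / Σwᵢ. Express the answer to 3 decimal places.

78.344

R1 (z=17.0): light=0.88, normal=0.34; AND[min(a, b)] → w = 0.34
R2 (z=177.0): heavy=0.48, normal=0.34; AND[min(a, b)] → w = 0.34
R3 (z=38.7): robust=0.32, light=0.88; AND[min(a, b)] → w = 0.32
Weighted average = (0.34·17.0 + 0.34·177.0 + 0.32·38.7) / (0.34 + 0.34 + 0.32)
  = 78.3440 / 1.0000 = 78.344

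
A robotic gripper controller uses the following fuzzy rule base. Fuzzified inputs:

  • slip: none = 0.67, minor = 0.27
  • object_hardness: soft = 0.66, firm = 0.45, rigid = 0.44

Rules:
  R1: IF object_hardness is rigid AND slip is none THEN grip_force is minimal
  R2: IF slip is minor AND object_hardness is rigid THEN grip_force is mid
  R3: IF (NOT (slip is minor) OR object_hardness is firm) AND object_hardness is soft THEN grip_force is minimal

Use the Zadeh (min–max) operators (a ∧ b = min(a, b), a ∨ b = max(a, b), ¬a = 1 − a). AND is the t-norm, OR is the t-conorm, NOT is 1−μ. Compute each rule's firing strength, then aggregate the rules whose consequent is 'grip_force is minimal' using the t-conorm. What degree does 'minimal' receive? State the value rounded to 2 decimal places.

R1: rigid=0.44, none=0.67; AND[min(a, b)] → w = 0.44
R2: minor=0.27, rigid=0.44; AND[min(a, b)] → w = 0.27
R3: (¬minor=1−0.27=0.73 OR firm=0.45) = 0.73; AND[min(a, b)] with soft=0.66 → w = 0.66
Rules with consequent 'minimal': {R1, R3} → strengths 0.44, 0.66
Aggregate via t-conorm [max(a, b)]: 0.66

0.66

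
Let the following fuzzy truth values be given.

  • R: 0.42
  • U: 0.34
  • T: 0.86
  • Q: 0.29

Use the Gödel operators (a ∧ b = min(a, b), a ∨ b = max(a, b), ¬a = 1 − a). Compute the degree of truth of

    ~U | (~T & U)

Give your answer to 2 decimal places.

0.66

~U = 1 − 0.34 = 0.66
~T = 1 − 0.86 = 0.14
~T & U = min(a, b) on (0.14, 0.34) = 0.14
~U | (~T & U) = max(a, b) on (0.66, 0.14) = 0.66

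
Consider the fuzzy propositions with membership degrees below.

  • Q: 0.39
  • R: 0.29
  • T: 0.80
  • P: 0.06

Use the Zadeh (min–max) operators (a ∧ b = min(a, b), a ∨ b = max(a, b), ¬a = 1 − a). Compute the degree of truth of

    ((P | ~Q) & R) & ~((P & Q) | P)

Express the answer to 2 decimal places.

0.29

~Q = 1 − 0.39 = 0.61
P | ~Q = max(a, b) on (0.06, 0.61) = 0.61
(P | ~Q) & R = min(a, b) on (0.61, 0.29) = 0.29
P & Q = min(a, b) on (0.06, 0.39) = 0.06
(P & Q) | P = max(a, b) on (0.06, 0.06) = 0.06
~((P & Q) | P) = 1 − 0.06 = 0.94
((P | ~Q) & R) & ~((P & Q) | P) = min(a, b) on (0.29, 0.94) = 0.29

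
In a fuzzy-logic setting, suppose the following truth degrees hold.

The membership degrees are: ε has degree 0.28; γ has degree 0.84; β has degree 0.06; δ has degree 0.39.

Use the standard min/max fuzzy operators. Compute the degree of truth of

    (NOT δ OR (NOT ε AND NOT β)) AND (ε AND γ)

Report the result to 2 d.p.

NOT δ = 1 − 0.39 = 0.61
NOT ε = 1 − 0.28 = 0.72
NOT β = 1 − 0.06 = 0.94
NOT ε AND NOT β = min(a, b) on (0.72, 0.94) = 0.72
NOT δ OR (NOT ε AND NOT β) = max(a, b) on (0.61, 0.72) = 0.72
ε AND γ = min(a, b) on (0.28, 0.84) = 0.28
(NOT δ OR (NOT ε AND NOT β)) AND (ε AND γ) = min(a, b) on (0.72, 0.28) = 0.28

0.28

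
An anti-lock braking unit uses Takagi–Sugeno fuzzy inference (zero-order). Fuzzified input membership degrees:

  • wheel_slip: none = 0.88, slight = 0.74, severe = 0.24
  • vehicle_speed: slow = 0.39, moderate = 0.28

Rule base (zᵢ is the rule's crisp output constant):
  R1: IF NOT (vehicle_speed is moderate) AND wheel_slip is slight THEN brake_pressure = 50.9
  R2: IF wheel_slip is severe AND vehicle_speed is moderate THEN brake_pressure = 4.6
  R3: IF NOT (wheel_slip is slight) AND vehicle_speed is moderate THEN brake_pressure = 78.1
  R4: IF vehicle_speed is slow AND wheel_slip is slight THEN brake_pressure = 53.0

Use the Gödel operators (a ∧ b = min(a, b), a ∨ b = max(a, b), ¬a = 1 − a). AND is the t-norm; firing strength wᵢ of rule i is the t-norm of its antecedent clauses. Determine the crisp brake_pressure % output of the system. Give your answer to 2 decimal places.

R1 (z=50.9): ¬moderate=1−0.28=0.72, slight=0.74; AND[min(a, b)] → w = 0.72
R2 (z=4.6): severe=0.24, moderate=0.28; AND[min(a, b)] → w = 0.24
R3 (z=78.1): ¬slight=1−0.74=0.26, moderate=0.28; AND[min(a, b)] → w = 0.26
R4 (z=53.0): slow=0.39, slight=0.74; AND[min(a, b)] → w = 0.39
Weighted average = (0.72·50.9 + 0.24·4.6 + 0.26·78.1 + 0.39·53.0) / (0.72 + 0.24 + 0.26 + 0.39)
  = 78.7280 / 1.6100 = 48.90

48.90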